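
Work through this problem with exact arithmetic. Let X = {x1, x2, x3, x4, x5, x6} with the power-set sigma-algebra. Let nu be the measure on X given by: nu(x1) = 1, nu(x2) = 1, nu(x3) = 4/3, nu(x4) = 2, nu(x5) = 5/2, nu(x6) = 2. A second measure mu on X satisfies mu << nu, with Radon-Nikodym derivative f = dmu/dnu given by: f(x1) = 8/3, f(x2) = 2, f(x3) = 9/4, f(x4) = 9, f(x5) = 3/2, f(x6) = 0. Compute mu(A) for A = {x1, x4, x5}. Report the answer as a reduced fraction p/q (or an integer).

By the defining property of the Radon-Nikodym derivative, for every measurable set A,
  mu(A) = integral_A f dnu.
Since nu is a discrete measure concentrated on the atoms of X, the integral over A reduces to the sum
  mu(A) = sum_{x in A} f(x) * nu({x}).
Computing each term:
  x1: f(x1) * nu(x1) = 8/3 * 1 = 8/3.
  x4: f(x4) * nu(x4) = 9 * 2 = 18.
  x5: f(x5) * nu(x5) = 3/2 * 5/2 = 15/4.
Summing: mu(A) = 8/3 + 18 + 15/4 = 293/12.

293/12


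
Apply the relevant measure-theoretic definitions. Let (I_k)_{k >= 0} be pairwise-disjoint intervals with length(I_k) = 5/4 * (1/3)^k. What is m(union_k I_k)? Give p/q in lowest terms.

By countable additivity of the Lebesgue measure on pairwise disjoint measurable sets,
  m(union_{k >= 0} I_k) = sum_{k >= 0} m(I_k) = sum_{k >= 0} a * r^k,
  with a = 5/4 and r = 1/3.
Since 0 < r = 1/3 < 1, the geometric series converges:
  sum_{k >= 0} a * r^k = a / (1 - r).
  = 5/4 / (1 - 1/3)
  = 5/4 / (2/3)
  = 15/8.

15/8


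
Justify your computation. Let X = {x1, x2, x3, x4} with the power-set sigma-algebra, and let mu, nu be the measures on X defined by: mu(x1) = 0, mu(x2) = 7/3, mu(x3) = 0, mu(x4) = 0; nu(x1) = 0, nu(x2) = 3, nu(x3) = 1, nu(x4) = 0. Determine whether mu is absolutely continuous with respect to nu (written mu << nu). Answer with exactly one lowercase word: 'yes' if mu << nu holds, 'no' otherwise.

mu << nu means: every nu-null measurable set is also mu-null; equivalently, for every atom x, if nu({x}) = 0 then mu({x}) = 0.
Checking each atom:
  x1: nu = 0, mu = 0 -> consistent with mu << nu.
  x2: nu = 3 > 0 -> no constraint.
  x3: nu = 1 > 0 -> no constraint.
  x4: nu = 0, mu = 0 -> consistent with mu << nu.
No atom violates the condition. Therefore mu << nu.

yes


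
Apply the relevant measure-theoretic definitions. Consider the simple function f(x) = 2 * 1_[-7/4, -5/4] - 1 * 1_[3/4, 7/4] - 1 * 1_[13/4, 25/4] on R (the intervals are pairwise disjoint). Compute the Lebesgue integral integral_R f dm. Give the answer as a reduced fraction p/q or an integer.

For a simple function f = sum_i c_i * 1_{A_i} with disjoint A_i,
  integral f dm = sum_i c_i * m(A_i).
Lengths of the A_i:
  m(A_1) = -5/4 - (-7/4) = 1/2.
  m(A_2) = 7/4 - 3/4 = 1.
  m(A_3) = 25/4 - 13/4 = 3.
Contributions c_i * m(A_i):
  (2) * (1/2) = 1.
  (-1) * (1) = -1.
  (-1) * (3) = -3.
Total: 1 - 1 - 3 = -3.

-3


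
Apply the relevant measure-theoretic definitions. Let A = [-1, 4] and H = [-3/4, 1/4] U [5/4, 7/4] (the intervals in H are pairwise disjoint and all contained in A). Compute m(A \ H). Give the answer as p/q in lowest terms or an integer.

The ambient interval has length m(A) = 4 - (-1) = 5.
Since the holes are disjoint and sit inside A, by finite additivity
  m(H) = sum_i (b_i - a_i), and m(A \ H) = m(A) - m(H).
Computing the hole measures:
  m(H_1) = 1/4 - (-3/4) = 1.
  m(H_2) = 7/4 - 5/4 = 1/2.
Summed: m(H) = 1 + 1/2 = 3/2.
So m(A \ H) = 5 - 3/2 = 7/2.

7/2


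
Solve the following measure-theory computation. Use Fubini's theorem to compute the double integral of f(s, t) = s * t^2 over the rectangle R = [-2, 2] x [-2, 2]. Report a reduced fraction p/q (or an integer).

f(s, t) is a tensor product of a function of s and a function of t, and both factors are bounded continuous (hence Lebesgue integrable) on the rectangle, so Fubini's theorem applies:
  integral_R f d(m x m) = (integral_a1^b1 s ds) * (integral_a2^b2 t^2 dt).
Inner integral in s: integral_{-2}^{2} s ds = (2^2 - (-2)^2)/2
  = 0.
Inner integral in t: integral_{-2}^{2} t^2 dt = (2^3 - (-2)^3)/3
  = 16/3.
Product: (0) * (16/3) = 0.

0


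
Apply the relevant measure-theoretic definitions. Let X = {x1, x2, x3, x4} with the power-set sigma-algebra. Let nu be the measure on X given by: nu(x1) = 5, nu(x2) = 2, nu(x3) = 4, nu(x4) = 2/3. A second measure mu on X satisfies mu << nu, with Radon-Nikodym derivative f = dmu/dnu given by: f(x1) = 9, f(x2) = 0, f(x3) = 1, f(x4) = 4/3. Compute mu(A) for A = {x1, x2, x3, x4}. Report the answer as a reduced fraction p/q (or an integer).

By the defining property of the Radon-Nikodym derivative, for every measurable set A,
  mu(A) = integral_A f dnu.
Since nu is a discrete measure concentrated on the atoms of X, the integral over A reduces to the sum
  mu(A) = sum_{x in A} f(x) * nu({x}).
Computing each term:
  x1: f(x1) * nu(x1) = 9 * 5 = 45.
  x2: f(x2) * nu(x2) = 0 * 2 = 0.
  x3: f(x3) * nu(x3) = 1 * 4 = 4.
  x4: f(x4) * nu(x4) = 4/3 * 2/3 = 8/9.
Summing: mu(A) = 45 + 0 + 4 + 8/9 = 449/9.

449/9


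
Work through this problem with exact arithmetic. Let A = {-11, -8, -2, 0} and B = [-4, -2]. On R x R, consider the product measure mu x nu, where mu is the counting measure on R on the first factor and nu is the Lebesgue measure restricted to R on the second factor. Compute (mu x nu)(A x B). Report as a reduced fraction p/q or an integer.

For a measurable rectangle A x B, the product measure satisfies
  (mu x nu)(A x B) = mu(A) * nu(B).
  mu(A) = 4.
  nu(B) = 2.
  (mu x nu)(A x B) = 4 * 2 = 8.

8


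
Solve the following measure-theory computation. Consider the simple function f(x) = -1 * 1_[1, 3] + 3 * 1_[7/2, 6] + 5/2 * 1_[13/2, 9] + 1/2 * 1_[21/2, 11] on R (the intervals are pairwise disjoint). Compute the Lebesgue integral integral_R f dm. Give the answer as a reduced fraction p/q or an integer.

For a simple function f = sum_i c_i * 1_{A_i} with disjoint A_i,
  integral f dm = sum_i c_i * m(A_i).
Lengths of the A_i:
  m(A_1) = 3 - 1 = 2.
  m(A_2) = 6 - 7/2 = 5/2.
  m(A_3) = 9 - 13/2 = 5/2.
  m(A_4) = 11 - 21/2 = 1/2.
Contributions c_i * m(A_i):
  (-1) * (2) = -2.
  (3) * (5/2) = 15/2.
  (5/2) * (5/2) = 25/4.
  (1/2) * (1/2) = 1/4.
Total: -2 + 15/2 + 25/4 + 1/4 = 12.

12


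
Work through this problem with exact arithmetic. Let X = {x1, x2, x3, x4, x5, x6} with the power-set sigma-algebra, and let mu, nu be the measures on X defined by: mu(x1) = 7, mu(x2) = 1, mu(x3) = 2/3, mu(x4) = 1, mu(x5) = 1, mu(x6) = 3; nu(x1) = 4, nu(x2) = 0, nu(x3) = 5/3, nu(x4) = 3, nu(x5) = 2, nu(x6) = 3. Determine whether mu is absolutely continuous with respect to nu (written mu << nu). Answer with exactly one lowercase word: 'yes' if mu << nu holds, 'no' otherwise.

mu << nu means: every nu-null measurable set is also mu-null; equivalently, for every atom x, if nu({x}) = 0 then mu({x}) = 0.
Checking each atom:
  x1: nu = 4 > 0 -> no constraint.
  x2: nu = 0, mu = 1 > 0 -> violates mu << nu.
  x3: nu = 5/3 > 0 -> no constraint.
  x4: nu = 3 > 0 -> no constraint.
  x5: nu = 2 > 0 -> no constraint.
  x6: nu = 3 > 0 -> no constraint.
The atom(s) x2 violate the condition (nu = 0 but mu > 0). Therefore mu is NOT absolutely continuous w.r.t. nu.

no


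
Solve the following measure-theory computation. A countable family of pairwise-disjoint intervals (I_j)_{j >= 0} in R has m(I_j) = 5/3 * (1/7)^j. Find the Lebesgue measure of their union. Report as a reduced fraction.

By countable additivity of the Lebesgue measure on pairwise disjoint measurable sets,
  m(union_{j >= 0} I_j) = sum_{j >= 0} m(I_j) = sum_{j >= 0} a * r^j,
  with a = 5/3 and r = 1/7.
Since 0 < r = 1/7 < 1, the geometric series converges:
  sum_{j >= 0} a * r^j = a / (1 - r).
  = 5/3 / (1 - 1/7)
  = 5/3 / (6/7)
  = 35/18.

35/18


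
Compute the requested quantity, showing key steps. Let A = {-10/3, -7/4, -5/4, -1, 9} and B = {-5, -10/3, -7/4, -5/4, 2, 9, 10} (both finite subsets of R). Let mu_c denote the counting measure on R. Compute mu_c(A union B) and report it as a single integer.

Counting measure on a finite set equals cardinality. By inclusion-exclusion, |A union B| = |A| + |B| - |A cap B|.
|A| = 5, |B| = 7, |A cap B| = 4.
So mu_c(A union B) = 5 + 7 - 4 = 8.

8


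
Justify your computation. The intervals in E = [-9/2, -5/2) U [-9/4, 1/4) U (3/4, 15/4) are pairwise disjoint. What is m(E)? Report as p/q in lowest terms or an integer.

For pairwise disjoint intervals, m(union_i I_i) = sum_i m(I_i),
and m is invariant under swapping open/closed endpoints (single points have measure 0).
So m(E) = sum_i (b_i - a_i).
  I_1 has length -5/2 - (-9/2) = 2.
  I_2 has length 1/4 - (-9/4) = 5/2.
  I_3 has length 15/4 - 3/4 = 3.
Summing:
  m(E) = 2 + 5/2 + 3 = 15/2.

15/2


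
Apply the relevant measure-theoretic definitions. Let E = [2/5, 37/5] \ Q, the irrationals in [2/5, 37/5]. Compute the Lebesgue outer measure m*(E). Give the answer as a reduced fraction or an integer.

The interval I = [2/5, 37/5] has m(I) = 37/5 - 2/5 = 7 (endpoints are measure-zero, so open/closed/half-open agree). Write I = (I cap Q) u (I \ Q). The rationals in I are countable, so m*(I cap Q) = 0 (cover each rational by intervals whose total length is arbitrarily small). By countable subadditivity m*(I) <= m*(I cap Q) + m*(I \ Q), hence m*(I \ Q) >= m(I) = 7. The reverse inequality m*(I \ Q) <= m*(I) = 7 is trivial since (I \ Q) is a subset of I. Therefore m*(I \ Q) = 7.

7


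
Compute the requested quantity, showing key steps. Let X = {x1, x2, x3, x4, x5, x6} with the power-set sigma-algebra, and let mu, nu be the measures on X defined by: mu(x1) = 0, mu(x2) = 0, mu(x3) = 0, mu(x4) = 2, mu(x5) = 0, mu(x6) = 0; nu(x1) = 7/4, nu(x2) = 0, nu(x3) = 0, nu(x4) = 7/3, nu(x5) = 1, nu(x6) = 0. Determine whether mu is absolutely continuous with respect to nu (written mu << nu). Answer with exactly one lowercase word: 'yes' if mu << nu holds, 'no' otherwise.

mu << nu means: every nu-null measurable set is also mu-null; equivalently, for every atom x, if nu({x}) = 0 then mu({x}) = 0.
Checking each atom:
  x1: nu = 7/4 > 0 -> no constraint.
  x2: nu = 0, mu = 0 -> consistent with mu << nu.
  x3: nu = 0, mu = 0 -> consistent with mu << nu.
  x4: nu = 7/3 > 0 -> no constraint.
  x5: nu = 1 > 0 -> no constraint.
  x6: nu = 0, mu = 0 -> consistent with mu << nu.
No atom violates the condition. Therefore mu << nu.

yes


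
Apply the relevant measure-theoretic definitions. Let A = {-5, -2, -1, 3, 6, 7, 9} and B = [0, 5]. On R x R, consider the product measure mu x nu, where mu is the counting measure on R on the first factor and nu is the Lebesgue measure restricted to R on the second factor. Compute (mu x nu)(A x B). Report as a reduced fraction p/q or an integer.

For a measurable rectangle A x B, the product measure satisfies
  (mu x nu)(A x B) = mu(A) * nu(B).
  mu(A) = 7.
  nu(B) = 5.
  (mu x nu)(A x B) = 7 * 5 = 35.

35


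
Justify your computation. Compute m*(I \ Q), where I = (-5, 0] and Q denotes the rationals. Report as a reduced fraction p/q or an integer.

The interval I = (-5, 0] has m(I) = 0 - (-5) = 5 (endpoints are measure-zero, so open/closed/half-open agree). Write I = (I cap Q) u (I \ Q). The rationals in I are countable, so m*(I cap Q) = 0 (cover each rational by intervals whose total length is arbitrarily small). By countable subadditivity m*(I) <= m*(I cap Q) + m*(I \ Q), hence m*(I \ Q) >= m(I) = 5. The reverse inequality m*(I \ Q) <= m*(I) = 5 is trivial since (I \ Q) is a subset of I. Therefore m*(I \ Q) = 5.

5


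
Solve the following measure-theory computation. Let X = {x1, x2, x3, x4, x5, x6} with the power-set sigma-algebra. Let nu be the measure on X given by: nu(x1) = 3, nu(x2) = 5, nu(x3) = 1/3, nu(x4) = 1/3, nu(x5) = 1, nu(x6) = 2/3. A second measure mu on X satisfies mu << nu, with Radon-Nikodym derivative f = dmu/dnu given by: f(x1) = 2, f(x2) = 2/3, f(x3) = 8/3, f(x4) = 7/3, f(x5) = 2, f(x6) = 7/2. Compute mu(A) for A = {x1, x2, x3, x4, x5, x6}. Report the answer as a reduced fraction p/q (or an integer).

By the defining property of the Radon-Nikodym derivative, for every measurable set A,
  mu(A) = integral_A f dnu.
Since nu is a discrete measure concentrated on the atoms of X, the integral over A reduces to the sum
  mu(A) = sum_{x in A} f(x) * nu({x}).
Computing each term:
  x1: f(x1) * nu(x1) = 2 * 3 = 6.
  x2: f(x2) * nu(x2) = 2/3 * 5 = 10/3.
  x3: f(x3) * nu(x3) = 8/3 * 1/3 = 8/9.
  x4: f(x4) * nu(x4) = 7/3 * 1/3 = 7/9.
  x5: f(x5) * nu(x5) = 2 * 1 = 2.
  x6: f(x6) * nu(x6) = 7/2 * 2/3 = 7/3.
Summing: mu(A) = 6 + 10/3 + 8/9 + 7/9 + 2 + 7/3 = 46/3.

46/3


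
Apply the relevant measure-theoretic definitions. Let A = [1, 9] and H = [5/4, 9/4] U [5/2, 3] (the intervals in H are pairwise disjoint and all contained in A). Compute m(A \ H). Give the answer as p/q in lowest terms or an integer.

The ambient interval has length m(A) = 9 - 1 = 8.
Since the holes are disjoint and sit inside A, by finite additivity
  m(H) = sum_i (b_i - a_i), and m(A \ H) = m(A) - m(H).
Computing the hole measures:
  m(H_1) = 9/4 - 5/4 = 1.
  m(H_2) = 3 - 5/2 = 1/2.
Summed: m(H) = 1 + 1/2 = 3/2.
So m(A \ H) = 8 - 3/2 = 13/2.

13/2


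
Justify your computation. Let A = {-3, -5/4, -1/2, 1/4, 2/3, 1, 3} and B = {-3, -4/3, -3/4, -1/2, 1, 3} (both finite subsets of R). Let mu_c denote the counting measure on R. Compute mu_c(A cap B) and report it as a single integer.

Counting measure on a finite set equals cardinality. mu_c(A cap B) = |A cap B| (elements appearing in both).
Enumerating the elements of A that also lie in B gives 4 element(s).
So mu_c(A cap B) = 4.

4


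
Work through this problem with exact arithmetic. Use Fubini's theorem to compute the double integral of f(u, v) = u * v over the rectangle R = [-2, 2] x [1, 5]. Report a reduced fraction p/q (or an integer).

f(u, v) is a tensor product of a function of u and a function of v, and both factors are bounded continuous (hence Lebesgue integrable) on the rectangle, so Fubini's theorem applies:
  integral_R f d(m x m) = (integral_a1^b1 u du) * (integral_a2^b2 v dv).
Inner integral in u: integral_{-2}^{2} u du = (2^2 - (-2)^2)/2
  = 0.
Inner integral in v: integral_{1}^{5} v dv = (5^2 - 1^2)/2
  = 12.
Product: (0) * (12) = 0.

0


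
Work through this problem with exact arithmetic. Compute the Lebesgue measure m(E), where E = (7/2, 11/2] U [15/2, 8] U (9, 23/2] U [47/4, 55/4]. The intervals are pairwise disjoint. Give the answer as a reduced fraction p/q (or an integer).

For pairwise disjoint intervals, m(union_i I_i) = sum_i m(I_i),
and m is invariant under swapping open/closed endpoints (single points have measure 0).
So m(E) = sum_i (b_i - a_i).
  I_1 has length 11/2 - 7/2 = 2.
  I_2 has length 8 - 15/2 = 1/2.
  I_3 has length 23/2 - 9 = 5/2.
  I_4 has length 55/4 - 47/4 = 2.
Summing:
  m(E) = 2 + 1/2 + 5/2 + 2 = 7.

7


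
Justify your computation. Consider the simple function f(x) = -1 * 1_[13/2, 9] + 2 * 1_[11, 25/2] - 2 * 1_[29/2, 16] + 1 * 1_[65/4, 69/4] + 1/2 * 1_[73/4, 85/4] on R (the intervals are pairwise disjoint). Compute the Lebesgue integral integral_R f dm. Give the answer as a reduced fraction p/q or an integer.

For a simple function f = sum_i c_i * 1_{A_i} with disjoint A_i,
  integral f dm = sum_i c_i * m(A_i).
Lengths of the A_i:
  m(A_1) = 9 - 13/2 = 5/2.
  m(A_2) = 25/2 - 11 = 3/2.
  m(A_3) = 16 - 29/2 = 3/2.
  m(A_4) = 69/4 - 65/4 = 1.
  m(A_5) = 85/4 - 73/4 = 3.
Contributions c_i * m(A_i):
  (-1) * (5/2) = -5/2.
  (2) * (3/2) = 3.
  (-2) * (3/2) = -3.
  (1) * (1) = 1.
  (1/2) * (3) = 3/2.
Total: -5/2 + 3 - 3 + 1 + 3/2 = 0.

0


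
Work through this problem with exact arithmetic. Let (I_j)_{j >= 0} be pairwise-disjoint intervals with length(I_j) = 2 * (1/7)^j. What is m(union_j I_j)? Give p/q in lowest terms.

By countable additivity of the Lebesgue measure on pairwise disjoint measurable sets,
  m(union_{j >= 0} I_j) = sum_{j >= 0} m(I_j) = sum_{j >= 0} a * r^j,
  with a = 2 and r = 1/7.
Since 0 < r = 1/7 < 1, the geometric series converges:
  sum_{j >= 0} a * r^j = a / (1 - r).
  = 2 / (1 - 1/7)
  = 2 / (6/7)
  = 7/3.

7/3


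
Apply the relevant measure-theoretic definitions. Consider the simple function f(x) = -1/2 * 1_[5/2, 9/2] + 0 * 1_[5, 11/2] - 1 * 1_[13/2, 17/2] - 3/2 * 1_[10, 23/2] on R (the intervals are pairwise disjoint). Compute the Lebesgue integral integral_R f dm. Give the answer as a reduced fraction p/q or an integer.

For a simple function f = sum_i c_i * 1_{A_i} with disjoint A_i,
  integral f dm = sum_i c_i * m(A_i).
Lengths of the A_i:
  m(A_1) = 9/2 - 5/2 = 2.
  m(A_2) = 11/2 - 5 = 1/2.
  m(A_3) = 17/2 - 13/2 = 2.
  m(A_4) = 23/2 - 10 = 3/2.
Contributions c_i * m(A_i):
  (-1/2) * (2) = -1.
  (0) * (1/2) = 0.
  (-1) * (2) = -2.
  (-3/2) * (3/2) = -9/4.
Total: -1 + 0 - 2 - 9/4 = -21/4.

-21/4


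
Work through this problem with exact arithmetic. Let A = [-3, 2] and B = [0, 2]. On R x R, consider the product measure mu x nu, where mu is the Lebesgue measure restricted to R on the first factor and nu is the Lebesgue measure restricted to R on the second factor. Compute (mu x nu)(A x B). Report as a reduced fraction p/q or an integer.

For a measurable rectangle A x B, the product measure satisfies
  (mu x nu)(A x B) = mu(A) * nu(B).
  mu(A) = 5.
  nu(B) = 2.
  (mu x nu)(A x B) = 5 * 2 = 10.

10


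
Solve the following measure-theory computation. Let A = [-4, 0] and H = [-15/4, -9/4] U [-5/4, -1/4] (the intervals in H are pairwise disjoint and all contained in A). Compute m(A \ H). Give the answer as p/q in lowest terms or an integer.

The ambient interval has length m(A) = 0 - (-4) = 4.
Since the holes are disjoint and sit inside A, by finite additivity
  m(H) = sum_i (b_i - a_i), and m(A \ H) = m(A) - m(H).
Computing the hole measures:
  m(H_1) = -9/4 - (-15/4) = 3/2.
  m(H_2) = -1/4 - (-5/4) = 1.
Summed: m(H) = 3/2 + 1 = 5/2.
So m(A \ H) = 4 - 5/2 = 3/2.

3/2


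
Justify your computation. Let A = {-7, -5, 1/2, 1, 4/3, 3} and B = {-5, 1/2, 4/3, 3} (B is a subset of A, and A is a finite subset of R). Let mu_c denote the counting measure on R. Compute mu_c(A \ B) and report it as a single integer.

Counting measure assigns mu_c(E) = |E| (number of elements) when E is finite. For B subset A, A \ B is the set of elements of A not in B, so |A \ B| = |A| - |B|.
|A| = 6, |B| = 4, so mu_c(A \ B) = 6 - 4 = 2.

2


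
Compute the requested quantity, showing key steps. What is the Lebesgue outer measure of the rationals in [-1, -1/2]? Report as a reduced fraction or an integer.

Q cap [-1, -1/2] is countable; list its elements as q_1, q_2, ... . Fix eps > 0 and cover the k-th point by an interval of length eps * 2^(-k). The cover has total length eps * sum_{k>=1} 2^(-k) = eps, so by definition of outer measure m*(Q cap [-1, -1/2]) <= eps. Since eps was arbitrary and m* >= 0, the outer measure is 0.

0


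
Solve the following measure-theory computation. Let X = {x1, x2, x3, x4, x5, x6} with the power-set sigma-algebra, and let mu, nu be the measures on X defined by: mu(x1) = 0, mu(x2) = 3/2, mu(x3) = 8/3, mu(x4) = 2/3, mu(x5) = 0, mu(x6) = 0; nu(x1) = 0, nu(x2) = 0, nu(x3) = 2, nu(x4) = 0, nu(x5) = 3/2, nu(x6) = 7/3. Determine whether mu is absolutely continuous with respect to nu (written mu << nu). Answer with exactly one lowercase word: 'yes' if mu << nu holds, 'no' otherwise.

mu << nu means: every nu-null measurable set is also mu-null; equivalently, for every atom x, if nu({x}) = 0 then mu({x}) = 0.
Checking each atom:
  x1: nu = 0, mu = 0 -> consistent with mu << nu.
  x2: nu = 0, mu = 3/2 > 0 -> violates mu << nu.
  x3: nu = 2 > 0 -> no constraint.
  x4: nu = 0, mu = 2/3 > 0 -> violates mu << nu.
  x5: nu = 3/2 > 0 -> no constraint.
  x6: nu = 7/3 > 0 -> no constraint.
The atom(s) x2, x4 violate the condition (nu = 0 but mu > 0). Therefore mu is NOT absolutely continuous w.r.t. nu.

no


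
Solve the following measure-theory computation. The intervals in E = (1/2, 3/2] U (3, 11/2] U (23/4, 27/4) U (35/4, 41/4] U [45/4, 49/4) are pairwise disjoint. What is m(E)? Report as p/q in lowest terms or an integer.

For pairwise disjoint intervals, m(union_i I_i) = sum_i m(I_i),
and m is invariant under swapping open/closed endpoints (single points have measure 0).
So m(E) = sum_i (b_i - a_i).
  I_1 has length 3/2 - 1/2 = 1.
  I_2 has length 11/2 - 3 = 5/2.
  I_3 has length 27/4 - 23/4 = 1.
  I_4 has length 41/4 - 35/4 = 3/2.
  I_5 has length 49/4 - 45/4 = 1.
Summing:
  m(E) = 1 + 5/2 + 1 + 3/2 + 1 = 7.

7


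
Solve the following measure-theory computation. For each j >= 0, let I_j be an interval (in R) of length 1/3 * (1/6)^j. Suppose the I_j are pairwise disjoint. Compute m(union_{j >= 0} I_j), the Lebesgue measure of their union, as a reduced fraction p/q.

By countable additivity of the Lebesgue measure on pairwise disjoint measurable sets,
  m(union_{j >= 0} I_j) = sum_{j >= 0} m(I_j) = sum_{j >= 0} a * r^j,
  with a = 1/3 and r = 1/6.
Since 0 < r = 1/6 < 1, the geometric series converges:
  sum_{j >= 0} a * r^j = a / (1 - r).
  = 1/3 / (1 - 1/6)
  = 1/3 / (5/6)
  = 2/5.

2/5


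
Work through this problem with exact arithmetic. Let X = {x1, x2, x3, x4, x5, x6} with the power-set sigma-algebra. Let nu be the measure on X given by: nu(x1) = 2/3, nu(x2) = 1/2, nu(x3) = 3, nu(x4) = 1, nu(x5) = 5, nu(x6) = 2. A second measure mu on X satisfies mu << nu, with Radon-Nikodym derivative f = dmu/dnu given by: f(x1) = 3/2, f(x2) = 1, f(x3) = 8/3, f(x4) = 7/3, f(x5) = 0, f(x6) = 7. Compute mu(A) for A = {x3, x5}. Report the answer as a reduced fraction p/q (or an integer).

By the defining property of the Radon-Nikodym derivative, for every measurable set A,
  mu(A) = integral_A f dnu.
Since nu is a discrete measure concentrated on the atoms of X, the integral over A reduces to the sum
  mu(A) = sum_{x in A} f(x) * nu({x}).
Computing each term:
  x3: f(x3) * nu(x3) = 8/3 * 3 = 8.
  x5: f(x5) * nu(x5) = 0 * 5 = 0.
Summing: mu(A) = 8 + 0 = 8.

8


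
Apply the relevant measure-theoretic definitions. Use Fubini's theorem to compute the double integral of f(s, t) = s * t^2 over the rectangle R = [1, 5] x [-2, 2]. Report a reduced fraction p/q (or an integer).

f(s, t) is a tensor product of a function of s and a function of t, and both factors are bounded continuous (hence Lebesgue integrable) on the rectangle, so Fubini's theorem applies:
  integral_R f d(m x m) = (integral_a1^b1 s ds) * (integral_a2^b2 t^2 dt).
Inner integral in s: integral_{1}^{5} s ds = (5^2 - 1^2)/2
  = 12.
Inner integral in t: integral_{-2}^{2} t^2 dt = (2^3 - (-2)^3)/3
  = 16/3.
Product: (12) * (16/3) = 64.

64


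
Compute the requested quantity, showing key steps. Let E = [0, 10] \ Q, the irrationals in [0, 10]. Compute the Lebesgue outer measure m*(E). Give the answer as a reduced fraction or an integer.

The interval I = [0, 10] has m(I) = 10 - 0 = 10 (endpoints are measure-zero, so open/closed/half-open agree). Write I = (I cap Q) u (I \ Q). The rationals in I are countable, so m*(I cap Q) = 0 (cover each rational by intervals whose total length is arbitrarily small). By countable subadditivity m*(I) <= m*(I cap Q) + m*(I \ Q), hence m*(I \ Q) >= m(I) = 10. The reverse inequality m*(I \ Q) <= m*(I) = 10 is trivial since (I \ Q) is a subset of I. Therefore m*(I \ Q) = 10.

10


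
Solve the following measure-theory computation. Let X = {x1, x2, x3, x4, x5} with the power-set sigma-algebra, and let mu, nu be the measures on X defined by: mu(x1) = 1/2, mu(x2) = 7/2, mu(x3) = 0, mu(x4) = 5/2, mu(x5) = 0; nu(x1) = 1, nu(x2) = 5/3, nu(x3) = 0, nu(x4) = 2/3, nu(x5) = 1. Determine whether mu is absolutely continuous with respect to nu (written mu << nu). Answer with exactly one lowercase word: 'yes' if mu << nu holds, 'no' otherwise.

mu << nu means: every nu-null measurable set is also mu-null; equivalently, for every atom x, if nu({x}) = 0 then mu({x}) = 0.
Checking each atom:
  x1: nu = 1 > 0 -> no constraint.
  x2: nu = 5/3 > 0 -> no constraint.
  x3: nu = 0, mu = 0 -> consistent with mu << nu.
  x4: nu = 2/3 > 0 -> no constraint.
  x5: nu = 1 > 0 -> no constraint.
No atom violates the condition. Therefore mu << nu.

yes


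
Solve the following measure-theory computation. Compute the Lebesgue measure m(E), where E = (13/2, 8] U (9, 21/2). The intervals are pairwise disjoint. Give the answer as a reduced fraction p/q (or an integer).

For pairwise disjoint intervals, m(union_i I_i) = sum_i m(I_i),
and m is invariant under swapping open/closed endpoints (single points have measure 0).
So m(E) = sum_i (b_i - a_i).
  I_1 has length 8 - 13/2 = 3/2.
  I_2 has length 21/2 - 9 = 3/2.
Summing:
  m(E) = 3/2 + 3/2 = 3.

3


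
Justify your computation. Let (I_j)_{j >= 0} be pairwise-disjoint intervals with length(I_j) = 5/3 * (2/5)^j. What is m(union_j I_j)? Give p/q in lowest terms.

By countable additivity of the Lebesgue measure on pairwise disjoint measurable sets,
  m(union_{j >= 0} I_j) = sum_{j >= 0} m(I_j) = sum_{j >= 0} a * r^j,
  with a = 5/3 and r = 2/5.
Since 0 < r = 2/5 < 1, the geometric series converges:
  sum_{j >= 0} a * r^j = a / (1 - r).
  = 5/3 / (1 - 2/5)
  = 5/3 / (3/5)
  = 25/9.

25/9


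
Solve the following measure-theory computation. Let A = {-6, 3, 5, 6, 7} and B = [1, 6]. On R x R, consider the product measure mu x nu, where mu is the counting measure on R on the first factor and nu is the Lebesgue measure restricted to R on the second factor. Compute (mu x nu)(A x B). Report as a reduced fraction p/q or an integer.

For a measurable rectangle A x B, the product measure satisfies
  (mu x nu)(A x B) = mu(A) * nu(B).
  mu(A) = 5.
  nu(B) = 5.
  (mu x nu)(A x B) = 5 * 5 = 25.

25


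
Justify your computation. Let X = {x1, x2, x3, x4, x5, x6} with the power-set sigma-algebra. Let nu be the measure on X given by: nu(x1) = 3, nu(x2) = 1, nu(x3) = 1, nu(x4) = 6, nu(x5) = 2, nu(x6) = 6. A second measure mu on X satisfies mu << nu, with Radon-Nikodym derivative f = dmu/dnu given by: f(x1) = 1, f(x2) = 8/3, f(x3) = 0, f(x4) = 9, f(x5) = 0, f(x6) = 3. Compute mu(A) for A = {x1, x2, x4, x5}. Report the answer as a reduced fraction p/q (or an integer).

By the defining property of the Radon-Nikodym derivative, for every measurable set A,
  mu(A) = integral_A f dnu.
Since nu is a discrete measure concentrated on the atoms of X, the integral over A reduces to the sum
  mu(A) = sum_{x in A} f(x) * nu({x}).
Computing each term:
  x1: f(x1) * nu(x1) = 1 * 3 = 3.
  x2: f(x2) * nu(x2) = 8/3 * 1 = 8/3.
  x4: f(x4) * nu(x4) = 9 * 6 = 54.
  x5: f(x5) * nu(x5) = 0 * 2 = 0.
Summing: mu(A) = 3 + 8/3 + 54 + 0 = 179/3.

179/3


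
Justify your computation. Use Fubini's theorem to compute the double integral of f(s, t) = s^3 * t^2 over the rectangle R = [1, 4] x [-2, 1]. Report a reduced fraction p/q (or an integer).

f(s, t) is a tensor product of a function of s and a function of t, and both factors are bounded continuous (hence Lebesgue integrable) on the rectangle, so Fubini's theorem applies:
  integral_R f d(m x m) = (integral_a1^b1 s^3 ds) * (integral_a2^b2 t^2 dt).
Inner integral in s: integral_{1}^{4} s^3 ds = (4^4 - 1^4)/4
  = 255/4.
Inner integral in t: integral_{-2}^{1} t^2 dt = (1^3 - (-2)^3)/3
  = 3.
Product: (255/4) * (3) = 765/4.

765/4


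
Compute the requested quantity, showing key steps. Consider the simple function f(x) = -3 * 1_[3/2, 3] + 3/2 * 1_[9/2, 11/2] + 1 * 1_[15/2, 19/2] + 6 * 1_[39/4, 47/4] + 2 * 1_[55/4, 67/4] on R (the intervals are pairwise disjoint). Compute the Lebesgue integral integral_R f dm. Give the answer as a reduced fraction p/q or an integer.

For a simple function f = sum_i c_i * 1_{A_i} with disjoint A_i,
  integral f dm = sum_i c_i * m(A_i).
Lengths of the A_i:
  m(A_1) = 3 - 3/2 = 3/2.
  m(A_2) = 11/2 - 9/2 = 1.
  m(A_3) = 19/2 - 15/2 = 2.
  m(A_4) = 47/4 - 39/4 = 2.
  m(A_5) = 67/4 - 55/4 = 3.
Contributions c_i * m(A_i):
  (-3) * (3/2) = -9/2.
  (3/2) * (1) = 3/2.
  (1) * (2) = 2.
  (6) * (2) = 12.
  (2) * (3) = 6.
Total: -9/2 + 3/2 + 2 + 12 + 6 = 17.

17


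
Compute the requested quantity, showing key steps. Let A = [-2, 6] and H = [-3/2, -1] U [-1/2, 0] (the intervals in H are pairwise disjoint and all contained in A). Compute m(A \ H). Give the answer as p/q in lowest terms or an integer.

The ambient interval has length m(A) = 6 - (-2) = 8.
Since the holes are disjoint and sit inside A, by finite additivity
  m(H) = sum_i (b_i - a_i), and m(A \ H) = m(A) - m(H).
Computing the hole measures:
  m(H_1) = -1 - (-3/2) = 1/2.
  m(H_2) = 0 - (-1/2) = 1/2.
Summed: m(H) = 1/2 + 1/2 = 1.
So m(A \ H) = 8 - 1 = 7.

7


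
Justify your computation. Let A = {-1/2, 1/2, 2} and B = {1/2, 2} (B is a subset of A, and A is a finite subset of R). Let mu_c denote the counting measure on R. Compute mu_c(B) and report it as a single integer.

Counting measure assigns mu_c(E) = |E| (number of elements) when E is finite.
B has 2 element(s), so mu_c(B) = 2.

2


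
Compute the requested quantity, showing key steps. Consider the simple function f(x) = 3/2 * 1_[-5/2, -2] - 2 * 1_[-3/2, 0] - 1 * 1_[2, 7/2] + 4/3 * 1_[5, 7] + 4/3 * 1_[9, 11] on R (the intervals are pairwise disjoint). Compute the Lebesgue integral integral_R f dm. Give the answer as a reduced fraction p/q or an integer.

For a simple function f = sum_i c_i * 1_{A_i} with disjoint A_i,
  integral f dm = sum_i c_i * m(A_i).
Lengths of the A_i:
  m(A_1) = -2 - (-5/2) = 1/2.
  m(A_2) = 0 - (-3/2) = 3/2.
  m(A_3) = 7/2 - 2 = 3/2.
  m(A_4) = 7 - 5 = 2.
  m(A_5) = 11 - 9 = 2.
Contributions c_i * m(A_i):
  (3/2) * (1/2) = 3/4.
  (-2) * (3/2) = -3.
  (-1) * (3/2) = -3/2.
  (4/3) * (2) = 8/3.
  (4/3) * (2) = 8/3.
Total: 3/4 - 3 - 3/2 + 8/3 + 8/3 = 19/12.

19/12


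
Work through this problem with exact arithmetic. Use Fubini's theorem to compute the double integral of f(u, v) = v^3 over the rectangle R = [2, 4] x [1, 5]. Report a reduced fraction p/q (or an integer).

f(u, v) is a tensor product of a function of u and a function of v, and both factors are bounded continuous (hence Lebesgue integrable) on the rectangle, so Fubini's theorem applies:
  integral_R f d(m x m) = (integral_a1^b1 1 du) * (integral_a2^b2 v^3 dv).
Inner integral in u: integral_{2}^{4} 1 du = (4^1 - 2^1)/1
  = 2.
Inner integral in v: integral_{1}^{5} v^3 dv = (5^4 - 1^4)/4
  = 156.
Product: (2) * (156) = 312.

312


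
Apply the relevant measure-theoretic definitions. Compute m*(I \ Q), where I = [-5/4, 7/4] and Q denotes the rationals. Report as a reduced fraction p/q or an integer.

The interval I = [-5/4, 7/4] has m(I) = 7/4 - (-5/4) = 3 (endpoints are measure-zero, so open/closed/half-open agree). Write I = (I cap Q) u (I \ Q). The rationals in I are countable, so m*(I cap Q) = 0 (cover each rational by intervals whose total length is arbitrarily small). By countable subadditivity m*(I) <= m*(I cap Q) + m*(I \ Q), hence m*(I \ Q) >= m(I) = 3. The reverse inequality m*(I \ Q) <= m*(I) = 3 is trivial since (I \ Q) is a subset of I. Therefore m*(I \ Q) = 3.

3


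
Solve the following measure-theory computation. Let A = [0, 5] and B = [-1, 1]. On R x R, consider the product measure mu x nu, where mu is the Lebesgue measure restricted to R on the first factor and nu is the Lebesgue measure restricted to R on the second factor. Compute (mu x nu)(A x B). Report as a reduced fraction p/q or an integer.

For a measurable rectangle A x B, the product measure satisfies
  (mu x nu)(A x B) = mu(A) * nu(B).
  mu(A) = 5.
  nu(B) = 2.
  (mu x nu)(A x B) = 5 * 2 = 10.

10


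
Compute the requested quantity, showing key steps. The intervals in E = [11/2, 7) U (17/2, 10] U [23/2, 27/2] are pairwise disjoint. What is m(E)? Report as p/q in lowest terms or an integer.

For pairwise disjoint intervals, m(union_i I_i) = sum_i m(I_i),
and m is invariant under swapping open/closed endpoints (single points have measure 0).
So m(E) = sum_i (b_i - a_i).
  I_1 has length 7 - 11/2 = 3/2.
  I_2 has length 10 - 17/2 = 3/2.
  I_3 has length 27/2 - 23/2 = 2.
Summing:
  m(E) = 3/2 + 3/2 + 2 = 5.

5


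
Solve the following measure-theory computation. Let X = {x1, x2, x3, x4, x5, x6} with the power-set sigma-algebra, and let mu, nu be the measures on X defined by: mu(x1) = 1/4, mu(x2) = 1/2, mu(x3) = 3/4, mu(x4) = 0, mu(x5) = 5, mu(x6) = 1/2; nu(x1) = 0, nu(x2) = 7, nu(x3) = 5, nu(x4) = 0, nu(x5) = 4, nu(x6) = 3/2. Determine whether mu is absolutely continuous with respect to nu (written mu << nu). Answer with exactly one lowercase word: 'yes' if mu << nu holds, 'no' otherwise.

mu << nu means: every nu-null measurable set is also mu-null; equivalently, for every atom x, if nu({x}) = 0 then mu({x}) = 0.
Checking each atom:
  x1: nu = 0, mu = 1/4 > 0 -> violates mu << nu.
  x2: nu = 7 > 0 -> no constraint.
  x3: nu = 5 > 0 -> no constraint.
  x4: nu = 0, mu = 0 -> consistent with mu << nu.
  x5: nu = 4 > 0 -> no constraint.
  x6: nu = 3/2 > 0 -> no constraint.
The atom(s) x1 violate the condition (nu = 0 but mu > 0). Therefore mu is NOT absolutely continuous w.r.t. nu.

no


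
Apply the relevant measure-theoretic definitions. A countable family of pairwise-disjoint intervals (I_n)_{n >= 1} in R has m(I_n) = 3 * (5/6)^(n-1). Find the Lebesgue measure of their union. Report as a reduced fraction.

By countable additivity of the Lebesgue measure on pairwise disjoint measurable sets,
  m(union_{n >= 1} I_n) = sum_{n >= 1} m(I_n) = sum_{n >= 1} a * r^(n-1),
  with a = 3 and r = 5/6.
Since 0 < r = 5/6 < 1, the geometric series converges:
  sum_{n >= 1} a * r^(n-1) = a / (1 - r).
  = 3 / (1 - 5/6)
  = 3 / (1/6)
  = 18.

18


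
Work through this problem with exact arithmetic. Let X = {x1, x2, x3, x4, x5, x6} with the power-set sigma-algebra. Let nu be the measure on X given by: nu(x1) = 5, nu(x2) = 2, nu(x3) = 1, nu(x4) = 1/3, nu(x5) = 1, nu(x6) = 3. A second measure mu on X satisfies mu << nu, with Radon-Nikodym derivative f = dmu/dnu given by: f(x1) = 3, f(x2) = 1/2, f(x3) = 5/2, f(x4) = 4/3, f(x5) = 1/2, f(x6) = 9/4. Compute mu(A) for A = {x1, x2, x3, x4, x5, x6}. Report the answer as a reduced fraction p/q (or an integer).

By the defining property of the Radon-Nikodym derivative, for every measurable set A,
  mu(A) = integral_A f dnu.
Since nu is a discrete measure concentrated on the atoms of X, the integral over A reduces to the sum
  mu(A) = sum_{x in A} f(x) * nu({x}).
Computing each term:
  x1: f(x1) * nu(x1) = 3 * 5 = 15.
  x2: f(x2) * nu(x2) = 1/2 * 2 = 1.
  x3: f(x3) * nu(x3) = 5/2 * 1 = 5/2.
  x4: f(x4) * nu(x4) = 4/3 * 1/3 = 4/9.
  x5: f(x5) * nu(x5) = 1/2 * 1 = 1/2.
  x6: f(x6) * nu(x6) = 9/4 * 3 = 27/4.
Summing: mu(A) = 15 + 1 + 5/2 + 4/9 + 1/2 + 27/4 = 943/36.

943/36


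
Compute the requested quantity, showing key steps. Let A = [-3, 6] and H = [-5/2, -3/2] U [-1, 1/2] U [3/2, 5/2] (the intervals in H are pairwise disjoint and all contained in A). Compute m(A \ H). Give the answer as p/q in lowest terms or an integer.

The ambient interval has length m(A) = 6 - (-3) = 9.
Since the holes are disjoint and sit inside A, by finite additivity
  m(H) = sum_i (b_i - a_i), and m(A \ H) = m(A) - m(H).
Computing the hole measures:
  m(H_1) = -3/2 - (-5/2) = 1.
  m(H_2) = 1/2 - (-1) = 3/2.
  m(H_3) = 5/2 - 3/2 = 1.
Summed: m(H) = 1 + 3/2 + 1 = 7/2.
So m(A \ H) = 9 - 7/2 = 11/2.

11/2


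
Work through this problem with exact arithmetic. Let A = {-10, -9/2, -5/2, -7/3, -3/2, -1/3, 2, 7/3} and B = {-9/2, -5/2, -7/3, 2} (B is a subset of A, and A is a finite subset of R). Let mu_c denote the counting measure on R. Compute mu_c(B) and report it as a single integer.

Counting measure assigns mu_c(E) = |E| (number of elements) when E is finite.
B has 4 element(s), so mu_c(B) = 4.

4


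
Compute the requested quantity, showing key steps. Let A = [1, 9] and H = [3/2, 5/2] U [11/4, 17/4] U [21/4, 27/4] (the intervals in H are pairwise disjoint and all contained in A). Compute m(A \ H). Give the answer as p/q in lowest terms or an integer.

The ambient interval has length m(A) = 9 - 1 = 8.
Since the holes are disjoint and sit inside A, by finite additivity
  m(H) = sum_i (b_i - a_i), and m(A \ H) = m(A) - m(H).
Computing the hole measures:
  m(H_1) = 5/2 - 3/2 = 1.
  m(H_2) = 17/4 - 11/4 = 3/2.
  m(H_3) = 27/4 - 21/4 = 3/2.
Summed: m(H) = 1 + 3/2 + 3/2 = 4.
So m(A \ H) = 8 - 4 = 4.

4


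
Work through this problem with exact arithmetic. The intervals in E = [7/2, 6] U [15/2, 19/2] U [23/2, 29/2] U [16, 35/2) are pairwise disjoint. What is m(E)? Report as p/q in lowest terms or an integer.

For pairwise disjoint intervals, m(union_i I_i) = sum_i m(I_i),
and m is invariant under swapping open/closed endpoints (single points have measure 0).
So m(E) = sum_i (b_i - a_i).
  I_1 has length 6 - 7/2 = 5/2.
  I_2 has length 19/2 - 15/2 = 2.
  I_3 has length 29/2 - 23/2 = 3.
  I_4 has length 35/2 - 16 = 3/2.
Summing:
  m(E) = 5/2 + 2 + 3 + 3/2 = 9.

9


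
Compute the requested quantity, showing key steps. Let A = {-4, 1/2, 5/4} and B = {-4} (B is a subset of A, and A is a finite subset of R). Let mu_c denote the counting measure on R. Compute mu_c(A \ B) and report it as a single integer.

Counting measure assigns mu_c(E) = |E| (number of elements) when E is finite. For B subset A, A \ B is the set of elements of A not in B, so |A \ B| = |A| - |B|.
|A| = 3, |B| = 1, so mu_c(A \ B) = 3 - 1 = 2.

2


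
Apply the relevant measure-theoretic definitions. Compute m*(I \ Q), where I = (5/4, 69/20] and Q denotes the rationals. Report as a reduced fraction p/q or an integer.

The interval I = (5/4, 69/20] has m(I) = 69/20 - 5/4 = 11/5 (endpoints are measure-zero, so open/closed/half-open agree). Write I = (I cap Q) u (I \ Q). The rationals in I are countable, so m*(I cap Q) = 0 (cover each rational by intervals whose total length is arbitrarily small). By countable subadditivity m*(I) <= m*(I cap Q) + m*(I \ Q), hence m*(I \ Q) >= m(I) = 11/5. The reverse inequality m*(I \ Q) <= m*(I) = 11/5 is trivial since (I \ Q) is a subset of I. Therefore m*(I \ Q) = 11/5.

11/5


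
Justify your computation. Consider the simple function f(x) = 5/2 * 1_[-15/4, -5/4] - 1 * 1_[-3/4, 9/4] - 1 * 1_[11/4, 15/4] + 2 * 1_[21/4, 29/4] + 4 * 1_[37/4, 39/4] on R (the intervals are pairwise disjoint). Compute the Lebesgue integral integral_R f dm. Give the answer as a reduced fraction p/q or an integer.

For a simple function f = sum_i c_i * 1_{A_i} with disjoint A_i,
  integral f dm = sum_i c_i * m(A_i).
Lengths of the A_i:
  m(A_1) = -5/4 - (-15/4) = 5/2.
  m(A_2) = 9/4 - (-3/4) = 3.
  m(A_3) = 15/4 - 11/4 = 1.
  m(A_4) = 29/4 - 21/4 = 2.
  m(A_5) = 39/4 - 37/4 = 1/2.
Contributions c_i * m(A_i):
  (5/2) * (5/2) = 25/4.
  (-1) * (3) = -3.
  (-1) * (1) = -1.
  (2) * (2) = 4.
  (4) * (1/2) = 2.
Total: 25/4 - 3 - 1 + 4 + 2 = 33/4.

33/4


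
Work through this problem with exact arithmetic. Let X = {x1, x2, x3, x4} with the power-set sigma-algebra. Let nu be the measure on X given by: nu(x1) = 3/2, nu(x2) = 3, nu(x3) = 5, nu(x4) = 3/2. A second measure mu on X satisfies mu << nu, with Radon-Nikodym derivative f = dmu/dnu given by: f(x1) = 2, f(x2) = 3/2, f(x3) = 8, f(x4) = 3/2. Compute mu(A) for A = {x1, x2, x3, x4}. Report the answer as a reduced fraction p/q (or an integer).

By the defining property of the Radon-Nikodym derivative, for every measurable set A,
  mu(A) = integral_A f dnu.
Since nu is a discrete measure concentrated on the atoms of X, the integral over A reduces to the sum
  mu(A) = sum_{x in A} f(x) * nu({x}).
Computing each term:
  x1: f(x1) * nu(x1) = 2 * 3/2 = 3.
  x2: f(x2) * nu(x2) = 3/2 * 3 = 9/2.
  x3: f(x3) * nu(x3) = 8 * 5 = 40.
  x4: f(x4) * nu(x4) = 3/2 * 3/2 = 9/4.
Summing: mu(A) = 3 + 9/2 + 40 + 9/4 = 199/4.

199/4


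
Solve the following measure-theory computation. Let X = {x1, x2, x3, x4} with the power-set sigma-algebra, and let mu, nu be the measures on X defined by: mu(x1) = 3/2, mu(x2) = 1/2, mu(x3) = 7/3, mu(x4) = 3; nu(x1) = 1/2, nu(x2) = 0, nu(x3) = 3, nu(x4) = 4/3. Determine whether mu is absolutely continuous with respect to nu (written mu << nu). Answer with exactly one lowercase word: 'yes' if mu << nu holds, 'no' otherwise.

mu << nu means: every nu-null measurable set is also mu-null; equivalently, for every atom x, if nu({x}) = 0 then mu({x}) = 0.
Checking each atom:
  x1: nu = 1/2 > 0 -> no constraint.
  x2: nu = 0, mu = 1/2 > 0 -> violates mu << nu.
  x3: nu = 3 > 0 -> no constraint.
  x4: nu = 4/3 > 0 -> no constraint.
The atom(s) x2 violate the condition (nu = 0 but mu > 0). Therefore mu is NOT absolutely continuous w.r.t. nu.

no
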